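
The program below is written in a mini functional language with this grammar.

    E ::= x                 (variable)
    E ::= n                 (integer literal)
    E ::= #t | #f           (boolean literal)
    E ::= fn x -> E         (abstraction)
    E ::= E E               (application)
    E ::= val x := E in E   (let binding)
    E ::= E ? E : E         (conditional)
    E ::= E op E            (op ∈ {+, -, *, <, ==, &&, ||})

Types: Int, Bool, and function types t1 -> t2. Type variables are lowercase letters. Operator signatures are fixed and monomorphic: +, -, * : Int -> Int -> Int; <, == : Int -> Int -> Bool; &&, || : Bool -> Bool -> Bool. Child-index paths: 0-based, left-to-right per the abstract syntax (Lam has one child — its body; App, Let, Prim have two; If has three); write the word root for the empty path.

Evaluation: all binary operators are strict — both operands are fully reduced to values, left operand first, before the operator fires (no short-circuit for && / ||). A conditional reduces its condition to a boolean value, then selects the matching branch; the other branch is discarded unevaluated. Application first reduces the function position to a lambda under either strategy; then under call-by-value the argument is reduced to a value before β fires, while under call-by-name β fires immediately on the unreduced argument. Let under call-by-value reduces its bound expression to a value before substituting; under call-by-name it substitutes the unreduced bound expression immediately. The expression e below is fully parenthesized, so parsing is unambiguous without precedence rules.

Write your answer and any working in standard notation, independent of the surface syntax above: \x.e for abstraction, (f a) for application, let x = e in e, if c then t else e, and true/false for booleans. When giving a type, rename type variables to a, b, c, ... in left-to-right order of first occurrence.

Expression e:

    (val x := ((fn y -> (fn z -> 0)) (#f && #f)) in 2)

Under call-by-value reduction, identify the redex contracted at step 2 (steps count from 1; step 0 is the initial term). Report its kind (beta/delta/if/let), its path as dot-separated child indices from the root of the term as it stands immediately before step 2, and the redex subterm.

Answer: beta at 0 : ((\y.(\z.0)) false)

Derivation:
step 0: (let x = ((\y.(\z.0)) (false && false)) in 2)
step 1: [delta@0.1] (let x = ((\y.(\z.0)) false) in 2)
step 2: [beta@0] (let x = (\z.0) in 2)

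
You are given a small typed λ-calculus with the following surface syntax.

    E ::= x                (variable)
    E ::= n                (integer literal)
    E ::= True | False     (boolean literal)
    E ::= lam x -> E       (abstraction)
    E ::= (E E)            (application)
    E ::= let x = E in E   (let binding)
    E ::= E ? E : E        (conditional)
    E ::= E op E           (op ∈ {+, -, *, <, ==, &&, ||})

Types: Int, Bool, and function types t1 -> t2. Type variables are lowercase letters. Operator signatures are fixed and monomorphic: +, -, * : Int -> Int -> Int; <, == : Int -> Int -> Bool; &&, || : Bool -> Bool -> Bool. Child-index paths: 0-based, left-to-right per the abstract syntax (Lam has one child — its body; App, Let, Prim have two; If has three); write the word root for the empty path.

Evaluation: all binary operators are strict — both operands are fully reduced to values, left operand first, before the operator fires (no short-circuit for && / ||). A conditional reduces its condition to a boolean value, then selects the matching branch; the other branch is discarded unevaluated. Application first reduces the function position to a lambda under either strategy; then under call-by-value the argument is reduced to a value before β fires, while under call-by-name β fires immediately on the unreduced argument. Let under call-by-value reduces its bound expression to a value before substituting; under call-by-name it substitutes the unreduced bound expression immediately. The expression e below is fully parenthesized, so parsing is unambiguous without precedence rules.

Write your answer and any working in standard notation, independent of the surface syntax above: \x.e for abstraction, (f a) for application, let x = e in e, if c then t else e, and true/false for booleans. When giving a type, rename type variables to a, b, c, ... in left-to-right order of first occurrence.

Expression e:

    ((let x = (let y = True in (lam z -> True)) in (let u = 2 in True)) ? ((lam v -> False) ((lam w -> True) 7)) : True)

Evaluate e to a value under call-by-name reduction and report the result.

Working:
step 0: (if (let x = (let y = true in (\z.true)) in (let u = 2 in true)) then ((\v.false) ((\w.true) 7)) else true)
step 1: [let@0] (if (let u = 2 in true) then ((\v.false) ((\w.true) 7)) else true)
step 2: [let@0] (if true then ((\v.false) ((\w.true) 7)) else true)
step 3: [if@root] ((\v.false) ((\w.true) 7))
step 4: [beta@root] false

Answer: false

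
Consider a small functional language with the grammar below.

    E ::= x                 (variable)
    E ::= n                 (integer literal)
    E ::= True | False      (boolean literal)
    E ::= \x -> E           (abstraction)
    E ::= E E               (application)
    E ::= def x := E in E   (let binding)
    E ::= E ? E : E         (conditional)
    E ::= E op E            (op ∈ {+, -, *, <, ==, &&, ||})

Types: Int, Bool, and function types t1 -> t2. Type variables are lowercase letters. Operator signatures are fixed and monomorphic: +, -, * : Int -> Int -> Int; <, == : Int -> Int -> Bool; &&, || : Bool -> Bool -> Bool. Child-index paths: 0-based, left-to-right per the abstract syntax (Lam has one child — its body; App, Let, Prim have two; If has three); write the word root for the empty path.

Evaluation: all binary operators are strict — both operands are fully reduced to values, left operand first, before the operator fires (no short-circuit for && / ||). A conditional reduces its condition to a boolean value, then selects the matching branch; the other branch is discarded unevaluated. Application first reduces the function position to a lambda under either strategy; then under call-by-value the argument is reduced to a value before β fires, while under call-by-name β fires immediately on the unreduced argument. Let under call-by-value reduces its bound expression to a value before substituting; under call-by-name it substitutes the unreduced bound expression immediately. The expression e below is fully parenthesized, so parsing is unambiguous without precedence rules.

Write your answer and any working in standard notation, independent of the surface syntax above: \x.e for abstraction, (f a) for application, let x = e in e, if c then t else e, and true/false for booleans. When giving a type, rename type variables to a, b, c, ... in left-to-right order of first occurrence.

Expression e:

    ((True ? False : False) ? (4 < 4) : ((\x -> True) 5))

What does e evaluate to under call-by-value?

Answer: true

Trace:
step 0: (if (if true then false else false) then (4 < 4) else ((\x.true) 5))
step 1: [if@0] (if false then (4 < 4) else ((\x.true) 5))
step 2: [if@root] ((\x.true) 5)
step 3: [beta@root] true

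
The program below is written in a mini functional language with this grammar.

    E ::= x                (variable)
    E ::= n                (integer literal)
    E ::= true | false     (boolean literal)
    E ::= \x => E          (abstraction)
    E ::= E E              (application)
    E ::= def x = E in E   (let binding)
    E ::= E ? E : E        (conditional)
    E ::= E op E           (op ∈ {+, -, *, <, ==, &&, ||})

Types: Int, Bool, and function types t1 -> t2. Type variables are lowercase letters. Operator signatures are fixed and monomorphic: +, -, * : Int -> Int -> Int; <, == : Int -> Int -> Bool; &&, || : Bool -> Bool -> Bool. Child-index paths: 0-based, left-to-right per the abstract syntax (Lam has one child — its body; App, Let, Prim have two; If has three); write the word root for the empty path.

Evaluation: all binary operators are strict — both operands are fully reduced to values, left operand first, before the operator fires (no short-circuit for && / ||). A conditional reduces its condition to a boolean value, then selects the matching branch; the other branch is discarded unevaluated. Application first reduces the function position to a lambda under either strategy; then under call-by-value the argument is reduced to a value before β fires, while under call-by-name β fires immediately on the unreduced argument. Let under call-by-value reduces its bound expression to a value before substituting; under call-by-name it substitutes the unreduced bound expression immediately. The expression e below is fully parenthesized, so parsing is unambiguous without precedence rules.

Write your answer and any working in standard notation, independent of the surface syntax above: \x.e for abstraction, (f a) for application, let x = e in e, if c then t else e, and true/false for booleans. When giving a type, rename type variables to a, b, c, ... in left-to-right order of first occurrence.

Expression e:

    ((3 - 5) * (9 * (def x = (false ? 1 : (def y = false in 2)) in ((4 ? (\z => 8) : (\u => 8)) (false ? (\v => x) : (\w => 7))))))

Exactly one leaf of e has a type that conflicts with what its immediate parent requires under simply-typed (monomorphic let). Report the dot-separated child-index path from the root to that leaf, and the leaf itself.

Answer: 1.1.1.0.0 : 4

Working:
  unify Int ~ Int
  unify Int ~ Int
  unify Int ~ Int
  unify Int ~ Int
  unify Bool ~ Bool
let y : Bool
  unify Int ~ Int
let x : Int
  unify Int ~ Bool
  FAIL: mismatch Int ~ Bool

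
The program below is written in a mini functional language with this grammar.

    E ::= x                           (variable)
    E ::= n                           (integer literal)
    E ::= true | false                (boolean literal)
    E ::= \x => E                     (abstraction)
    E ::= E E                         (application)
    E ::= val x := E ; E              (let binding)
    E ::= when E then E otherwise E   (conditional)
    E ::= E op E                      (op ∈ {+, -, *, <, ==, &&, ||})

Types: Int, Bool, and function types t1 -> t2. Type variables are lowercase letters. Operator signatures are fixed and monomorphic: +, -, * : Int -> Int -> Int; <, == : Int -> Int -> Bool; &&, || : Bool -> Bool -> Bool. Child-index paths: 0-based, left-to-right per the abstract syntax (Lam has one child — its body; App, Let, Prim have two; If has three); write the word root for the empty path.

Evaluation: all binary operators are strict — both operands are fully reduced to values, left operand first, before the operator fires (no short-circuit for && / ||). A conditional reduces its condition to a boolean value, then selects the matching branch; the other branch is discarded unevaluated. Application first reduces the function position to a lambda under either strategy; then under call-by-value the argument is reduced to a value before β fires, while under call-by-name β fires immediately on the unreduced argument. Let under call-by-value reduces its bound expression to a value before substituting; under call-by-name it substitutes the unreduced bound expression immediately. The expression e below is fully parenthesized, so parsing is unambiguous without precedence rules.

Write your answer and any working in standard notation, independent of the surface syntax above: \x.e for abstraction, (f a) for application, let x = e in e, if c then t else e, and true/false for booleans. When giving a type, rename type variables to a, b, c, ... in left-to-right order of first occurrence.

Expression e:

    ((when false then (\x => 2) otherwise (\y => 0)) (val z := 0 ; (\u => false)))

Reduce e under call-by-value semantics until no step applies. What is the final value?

Answer: 0

Trace:
step 0: ((if false then (\x.2) else (\y.0)) (let z = 0 in (\u.false)))
step 1: [if@0] ((\y.0) (let z = 0 in (\u.false)))
step 2: [let@1] ((\y.0) (\u.false))
step 3: [beta@root] 0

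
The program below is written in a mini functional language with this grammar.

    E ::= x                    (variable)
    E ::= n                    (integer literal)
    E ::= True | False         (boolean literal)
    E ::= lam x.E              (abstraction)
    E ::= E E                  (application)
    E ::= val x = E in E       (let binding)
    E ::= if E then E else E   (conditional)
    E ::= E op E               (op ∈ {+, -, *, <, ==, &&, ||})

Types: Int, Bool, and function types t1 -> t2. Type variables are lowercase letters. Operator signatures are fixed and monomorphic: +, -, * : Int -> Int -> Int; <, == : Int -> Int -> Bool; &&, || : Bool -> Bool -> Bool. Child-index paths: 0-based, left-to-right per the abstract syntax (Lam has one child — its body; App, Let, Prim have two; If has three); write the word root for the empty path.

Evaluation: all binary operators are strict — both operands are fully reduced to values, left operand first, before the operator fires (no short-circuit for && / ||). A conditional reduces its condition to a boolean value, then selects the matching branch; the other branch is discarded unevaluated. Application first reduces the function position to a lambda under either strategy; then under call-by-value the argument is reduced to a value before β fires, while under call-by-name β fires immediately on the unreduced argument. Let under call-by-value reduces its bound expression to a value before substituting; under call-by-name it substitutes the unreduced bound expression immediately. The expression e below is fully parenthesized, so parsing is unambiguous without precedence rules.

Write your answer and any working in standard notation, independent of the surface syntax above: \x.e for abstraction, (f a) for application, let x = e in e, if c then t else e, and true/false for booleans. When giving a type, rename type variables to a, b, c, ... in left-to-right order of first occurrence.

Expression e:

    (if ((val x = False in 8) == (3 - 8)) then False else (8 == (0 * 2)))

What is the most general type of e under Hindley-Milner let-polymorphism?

Answer: Bool

Trace:
let x : Bool
  unify Int ~ Int
  unify Int ~ Int
  unify Int ~ Int
  unify Int ~ Int
  unify Bool ~ Bool
  unify Int ~ Int
  unify Int ~ Int
  unify Int ~ Int
  unify Int ~ Int
  unify Bool ~ Bool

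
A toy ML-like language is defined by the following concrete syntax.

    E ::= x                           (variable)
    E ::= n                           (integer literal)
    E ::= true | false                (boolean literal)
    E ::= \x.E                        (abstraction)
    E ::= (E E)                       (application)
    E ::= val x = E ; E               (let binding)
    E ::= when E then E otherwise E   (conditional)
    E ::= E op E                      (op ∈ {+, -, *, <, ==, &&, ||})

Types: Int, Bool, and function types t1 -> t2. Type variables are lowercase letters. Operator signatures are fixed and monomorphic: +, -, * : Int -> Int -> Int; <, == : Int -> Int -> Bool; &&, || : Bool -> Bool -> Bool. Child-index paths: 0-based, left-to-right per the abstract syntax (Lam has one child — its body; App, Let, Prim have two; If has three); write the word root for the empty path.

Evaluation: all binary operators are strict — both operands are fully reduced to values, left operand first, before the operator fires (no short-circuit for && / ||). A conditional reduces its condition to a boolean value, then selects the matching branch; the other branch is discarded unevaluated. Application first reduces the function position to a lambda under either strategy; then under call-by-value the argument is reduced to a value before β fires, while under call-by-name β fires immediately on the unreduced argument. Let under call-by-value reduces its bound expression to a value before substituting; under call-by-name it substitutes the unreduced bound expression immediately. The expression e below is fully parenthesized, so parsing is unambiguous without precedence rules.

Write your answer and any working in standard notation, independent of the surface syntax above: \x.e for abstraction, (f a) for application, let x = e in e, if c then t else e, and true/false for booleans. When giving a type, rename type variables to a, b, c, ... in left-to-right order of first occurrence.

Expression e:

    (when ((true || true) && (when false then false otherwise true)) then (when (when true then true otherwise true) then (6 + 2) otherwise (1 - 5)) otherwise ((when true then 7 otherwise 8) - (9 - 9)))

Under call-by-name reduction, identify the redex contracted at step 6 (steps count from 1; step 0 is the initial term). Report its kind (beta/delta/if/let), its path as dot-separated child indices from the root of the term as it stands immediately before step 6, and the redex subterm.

Working:
step 0: (if ((true || true) && (if false then false else true)) then (if (if true then true else true) then (6 + 2) else (1 - 5)) else ((if true then 7 else 8) - (9 - 9)))
step 1: [delta@0.0] (if (true && (if false then false else true)) then (if (if true then true else true) then (6 + 2) else (1 - 5)) else ((if true then 7 else 8) - (9 - 9)))
step 2: [if@0.1] (if (true && true) then (if (if true then true else true) then (6 + 2) else (1 - 5)) else ((if true then 7 else 8) - (9 - 9)))
step 3: [delta@0] (if true then (if (if true then true else true) then (6 + 2) else (1 - 5)) else ((if true then 7 else 8) - (9 - 9)))
step 4: [if@root] (if (if true then true else true) then (6 + 2) else (1 - 5))
step 5: [if@0] (if true then (6 + 2) else (1 - 5))
step 6: [if@root] (6 + 2)

Answer: if at root : (if true then (6 + 2) else (1 - 5))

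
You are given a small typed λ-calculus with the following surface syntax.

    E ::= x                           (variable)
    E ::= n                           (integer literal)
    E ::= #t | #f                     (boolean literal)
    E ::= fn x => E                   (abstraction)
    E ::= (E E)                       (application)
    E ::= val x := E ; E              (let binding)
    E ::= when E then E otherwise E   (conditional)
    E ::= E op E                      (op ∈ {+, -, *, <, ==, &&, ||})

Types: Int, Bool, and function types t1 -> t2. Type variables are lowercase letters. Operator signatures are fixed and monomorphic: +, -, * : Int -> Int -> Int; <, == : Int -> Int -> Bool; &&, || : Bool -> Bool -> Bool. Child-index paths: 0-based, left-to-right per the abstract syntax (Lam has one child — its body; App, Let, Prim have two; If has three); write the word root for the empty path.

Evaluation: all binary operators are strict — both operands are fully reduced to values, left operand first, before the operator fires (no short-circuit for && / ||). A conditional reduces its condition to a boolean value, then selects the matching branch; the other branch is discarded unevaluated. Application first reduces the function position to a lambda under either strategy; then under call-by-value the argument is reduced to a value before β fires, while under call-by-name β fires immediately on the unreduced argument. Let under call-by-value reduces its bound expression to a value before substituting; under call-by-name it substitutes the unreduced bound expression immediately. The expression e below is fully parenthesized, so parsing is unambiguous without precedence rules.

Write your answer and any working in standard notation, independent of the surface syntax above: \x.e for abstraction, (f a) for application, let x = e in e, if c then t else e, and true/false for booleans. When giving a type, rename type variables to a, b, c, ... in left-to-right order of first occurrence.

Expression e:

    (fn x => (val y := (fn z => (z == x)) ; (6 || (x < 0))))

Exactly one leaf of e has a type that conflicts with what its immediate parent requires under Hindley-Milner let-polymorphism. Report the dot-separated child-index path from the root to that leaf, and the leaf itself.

Answer: 0.1.0 : 6

Trace:
z : b
  unify b ~ Int
x : a
  unify a ~ Int
\z._ : Int -> Bool
let y : Int -> Bool
  unify Int ~ Bool
  FAIL: mismatch Int ~ Bool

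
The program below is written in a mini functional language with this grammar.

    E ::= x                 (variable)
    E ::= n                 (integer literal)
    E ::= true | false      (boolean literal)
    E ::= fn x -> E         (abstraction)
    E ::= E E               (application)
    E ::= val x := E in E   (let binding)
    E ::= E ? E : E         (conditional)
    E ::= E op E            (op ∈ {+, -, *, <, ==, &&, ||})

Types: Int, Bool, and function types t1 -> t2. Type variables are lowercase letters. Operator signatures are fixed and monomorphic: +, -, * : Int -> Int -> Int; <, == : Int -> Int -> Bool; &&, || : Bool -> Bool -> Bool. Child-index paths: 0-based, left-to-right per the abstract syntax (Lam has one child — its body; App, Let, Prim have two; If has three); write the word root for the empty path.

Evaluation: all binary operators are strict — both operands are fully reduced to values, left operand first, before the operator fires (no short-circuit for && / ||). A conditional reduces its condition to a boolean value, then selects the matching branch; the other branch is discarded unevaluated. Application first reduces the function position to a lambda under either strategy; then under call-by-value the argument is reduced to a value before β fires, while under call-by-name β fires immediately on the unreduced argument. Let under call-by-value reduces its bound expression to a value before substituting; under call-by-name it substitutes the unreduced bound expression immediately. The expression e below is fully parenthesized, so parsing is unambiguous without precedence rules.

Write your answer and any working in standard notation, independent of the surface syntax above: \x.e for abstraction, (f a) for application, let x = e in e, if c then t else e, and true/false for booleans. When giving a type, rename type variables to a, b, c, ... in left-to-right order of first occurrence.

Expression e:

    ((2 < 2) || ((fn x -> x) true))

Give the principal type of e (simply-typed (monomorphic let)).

Trace:
  unify Int ~ Int
  unify Int ~ Int
  unify Bool ~ Bool
x : a
\x._ : a -> a
  unify a -> a ~ Bool -> b
  unify a ~ Bool
  unify Bool ~ b
_ _ : Bool
  unify Bool ~ Bool

Answer: Bool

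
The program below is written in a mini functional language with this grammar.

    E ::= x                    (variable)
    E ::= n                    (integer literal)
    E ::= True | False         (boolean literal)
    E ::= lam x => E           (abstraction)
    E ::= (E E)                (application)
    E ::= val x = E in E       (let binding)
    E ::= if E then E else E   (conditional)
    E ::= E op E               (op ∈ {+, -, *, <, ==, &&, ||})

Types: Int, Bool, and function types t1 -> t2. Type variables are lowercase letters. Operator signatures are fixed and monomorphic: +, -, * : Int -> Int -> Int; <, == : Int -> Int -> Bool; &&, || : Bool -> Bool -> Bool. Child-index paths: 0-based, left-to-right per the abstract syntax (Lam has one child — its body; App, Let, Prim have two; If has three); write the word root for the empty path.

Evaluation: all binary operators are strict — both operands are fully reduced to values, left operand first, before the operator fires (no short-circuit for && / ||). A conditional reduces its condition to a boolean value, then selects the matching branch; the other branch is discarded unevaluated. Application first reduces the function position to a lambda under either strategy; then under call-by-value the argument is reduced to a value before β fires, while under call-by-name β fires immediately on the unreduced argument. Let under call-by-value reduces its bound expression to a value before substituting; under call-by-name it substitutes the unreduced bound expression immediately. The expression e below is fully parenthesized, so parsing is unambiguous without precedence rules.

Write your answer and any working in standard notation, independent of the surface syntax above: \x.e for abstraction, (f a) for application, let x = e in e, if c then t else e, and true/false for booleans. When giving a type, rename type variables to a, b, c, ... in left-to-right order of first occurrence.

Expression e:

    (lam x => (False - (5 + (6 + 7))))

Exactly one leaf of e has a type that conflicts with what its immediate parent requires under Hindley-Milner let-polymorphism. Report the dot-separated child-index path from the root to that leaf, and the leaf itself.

Working:
  unify Bool ~ Int
  FAIL: mismatch Bool ~ Int

Answer: 0.0 : false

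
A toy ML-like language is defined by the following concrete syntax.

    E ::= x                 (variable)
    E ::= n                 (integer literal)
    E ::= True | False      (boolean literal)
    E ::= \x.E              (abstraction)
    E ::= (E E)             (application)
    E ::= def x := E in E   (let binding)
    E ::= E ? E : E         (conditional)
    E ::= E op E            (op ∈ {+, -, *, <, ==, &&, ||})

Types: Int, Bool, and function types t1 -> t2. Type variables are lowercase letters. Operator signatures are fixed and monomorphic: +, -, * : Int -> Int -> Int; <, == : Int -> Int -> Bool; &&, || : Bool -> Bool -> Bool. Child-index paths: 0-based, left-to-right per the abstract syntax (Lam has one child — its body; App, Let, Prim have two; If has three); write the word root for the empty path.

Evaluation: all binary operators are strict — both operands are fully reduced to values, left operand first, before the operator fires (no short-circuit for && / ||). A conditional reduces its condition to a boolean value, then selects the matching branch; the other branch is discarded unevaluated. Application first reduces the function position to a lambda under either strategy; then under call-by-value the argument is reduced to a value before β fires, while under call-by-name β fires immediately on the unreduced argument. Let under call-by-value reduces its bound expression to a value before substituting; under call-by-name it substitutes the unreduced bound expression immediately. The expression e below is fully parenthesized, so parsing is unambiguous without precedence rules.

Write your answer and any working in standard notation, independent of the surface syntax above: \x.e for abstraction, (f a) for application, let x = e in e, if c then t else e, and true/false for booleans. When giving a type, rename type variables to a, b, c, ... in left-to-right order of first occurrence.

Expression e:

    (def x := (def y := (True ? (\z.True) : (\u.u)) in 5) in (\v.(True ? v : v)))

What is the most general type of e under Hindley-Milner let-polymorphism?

Trace:
  unify Bool ~ Bool
\z._ : a -> Bool
u : b
\u._ : b -> b
  unify a -> Bool ~ b -> b
  unify a ~ b
  unify Bool ~ b
let y : Bool -> Bool
let x : Int
  unify Bool ~ Bool
v : c
v : c
  unify c ~ c
\v._ : c -> c

Answer: a -> a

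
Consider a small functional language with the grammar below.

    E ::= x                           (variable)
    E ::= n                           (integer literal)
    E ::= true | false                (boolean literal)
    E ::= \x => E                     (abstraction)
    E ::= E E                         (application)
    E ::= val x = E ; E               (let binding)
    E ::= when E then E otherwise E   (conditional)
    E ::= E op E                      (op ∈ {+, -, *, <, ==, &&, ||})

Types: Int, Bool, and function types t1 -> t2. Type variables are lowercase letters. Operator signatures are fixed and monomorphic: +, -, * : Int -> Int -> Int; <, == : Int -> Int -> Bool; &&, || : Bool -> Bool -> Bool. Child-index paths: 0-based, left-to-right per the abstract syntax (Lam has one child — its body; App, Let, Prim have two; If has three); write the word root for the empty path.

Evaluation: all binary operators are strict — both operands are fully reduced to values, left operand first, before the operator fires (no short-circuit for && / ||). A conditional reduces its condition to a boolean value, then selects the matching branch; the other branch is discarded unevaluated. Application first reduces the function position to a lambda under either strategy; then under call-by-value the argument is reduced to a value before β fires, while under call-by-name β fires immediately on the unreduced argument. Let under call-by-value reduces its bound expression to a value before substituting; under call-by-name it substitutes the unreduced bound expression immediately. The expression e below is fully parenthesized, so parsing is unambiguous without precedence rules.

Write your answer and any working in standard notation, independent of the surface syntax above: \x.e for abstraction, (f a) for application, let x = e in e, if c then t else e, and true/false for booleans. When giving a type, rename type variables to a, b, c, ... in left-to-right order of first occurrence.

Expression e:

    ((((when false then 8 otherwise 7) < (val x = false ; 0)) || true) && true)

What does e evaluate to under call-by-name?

Answer: true

Derivation:
step 0: ((((if false then 8 else 7) < (let x = false in 0)) || true) && true)
step 1: [if@0.0.0] (((7 < (let x = false in 0)) || true) && true)
step 2: [let@0.0.1] (((7 < 0) || true) && true)
step 3: [delta@0.0] ((false || true) && true)
step 4: [delta@0] (true && true)
step 5: [delta@root] true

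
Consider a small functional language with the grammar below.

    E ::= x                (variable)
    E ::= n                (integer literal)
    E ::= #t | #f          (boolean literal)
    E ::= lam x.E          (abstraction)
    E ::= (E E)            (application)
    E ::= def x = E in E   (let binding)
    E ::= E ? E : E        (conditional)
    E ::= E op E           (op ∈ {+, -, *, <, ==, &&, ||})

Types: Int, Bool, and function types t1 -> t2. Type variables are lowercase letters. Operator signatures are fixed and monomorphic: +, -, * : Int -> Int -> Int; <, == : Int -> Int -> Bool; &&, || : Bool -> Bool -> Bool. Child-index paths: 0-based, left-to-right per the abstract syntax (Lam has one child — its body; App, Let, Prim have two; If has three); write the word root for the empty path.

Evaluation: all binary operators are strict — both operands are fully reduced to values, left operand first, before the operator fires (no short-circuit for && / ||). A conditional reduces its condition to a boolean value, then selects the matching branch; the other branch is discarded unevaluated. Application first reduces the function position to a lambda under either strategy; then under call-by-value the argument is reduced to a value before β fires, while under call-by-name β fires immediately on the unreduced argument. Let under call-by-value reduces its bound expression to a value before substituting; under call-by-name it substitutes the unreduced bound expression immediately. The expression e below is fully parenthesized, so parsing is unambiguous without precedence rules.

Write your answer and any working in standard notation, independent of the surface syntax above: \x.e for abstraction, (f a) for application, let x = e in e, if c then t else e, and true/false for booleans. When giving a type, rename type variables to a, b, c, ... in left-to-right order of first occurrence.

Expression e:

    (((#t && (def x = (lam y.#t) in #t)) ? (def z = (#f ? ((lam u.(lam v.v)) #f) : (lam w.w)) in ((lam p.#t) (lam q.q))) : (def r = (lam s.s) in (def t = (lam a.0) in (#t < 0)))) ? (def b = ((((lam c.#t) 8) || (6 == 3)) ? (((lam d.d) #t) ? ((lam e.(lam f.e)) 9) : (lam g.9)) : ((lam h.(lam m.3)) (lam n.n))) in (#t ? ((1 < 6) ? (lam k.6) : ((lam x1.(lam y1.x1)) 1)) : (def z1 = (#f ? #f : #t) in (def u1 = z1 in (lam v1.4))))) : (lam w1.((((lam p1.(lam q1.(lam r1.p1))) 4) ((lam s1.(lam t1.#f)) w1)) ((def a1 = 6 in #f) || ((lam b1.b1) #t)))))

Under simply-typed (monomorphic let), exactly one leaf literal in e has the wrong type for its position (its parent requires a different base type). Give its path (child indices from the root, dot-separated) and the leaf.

Working:
  unify Bool ~ Bool
\y._ : a -> Bool
let x : a -> Bool
  unify Bool ~ Bool
  unify Bool ~ Bool
  unify Bool ~ Bool
v : c
\v._ : c -> c
\u._ : b -> c -> c
  unify b -> c -> c ~ Bool -> d
  unify b ~ Bool
  unify c -> c ~ d
_ _ : c -> c
w : e
\w._ : e -> e
  unify c -> c ~ e -> e
  unify c ~ e
  unify e ~ e
let z : e -> e
\p._ : f -> Bool
q : g
\q._ : g -> g
  unify f -> Bool ~ (g -> g) -> h
  unify f ~ g -> g
  unify Bool ~ h
_ _ : Bool
s : i
\s._ : i -> i
let r : i -> i
\a._ : j -> Int
let t : j -> Int
  unify Bool ~ Int
  FAIL: mismatch Bool ~ Int

Answer: 0.2.1.1.0 : true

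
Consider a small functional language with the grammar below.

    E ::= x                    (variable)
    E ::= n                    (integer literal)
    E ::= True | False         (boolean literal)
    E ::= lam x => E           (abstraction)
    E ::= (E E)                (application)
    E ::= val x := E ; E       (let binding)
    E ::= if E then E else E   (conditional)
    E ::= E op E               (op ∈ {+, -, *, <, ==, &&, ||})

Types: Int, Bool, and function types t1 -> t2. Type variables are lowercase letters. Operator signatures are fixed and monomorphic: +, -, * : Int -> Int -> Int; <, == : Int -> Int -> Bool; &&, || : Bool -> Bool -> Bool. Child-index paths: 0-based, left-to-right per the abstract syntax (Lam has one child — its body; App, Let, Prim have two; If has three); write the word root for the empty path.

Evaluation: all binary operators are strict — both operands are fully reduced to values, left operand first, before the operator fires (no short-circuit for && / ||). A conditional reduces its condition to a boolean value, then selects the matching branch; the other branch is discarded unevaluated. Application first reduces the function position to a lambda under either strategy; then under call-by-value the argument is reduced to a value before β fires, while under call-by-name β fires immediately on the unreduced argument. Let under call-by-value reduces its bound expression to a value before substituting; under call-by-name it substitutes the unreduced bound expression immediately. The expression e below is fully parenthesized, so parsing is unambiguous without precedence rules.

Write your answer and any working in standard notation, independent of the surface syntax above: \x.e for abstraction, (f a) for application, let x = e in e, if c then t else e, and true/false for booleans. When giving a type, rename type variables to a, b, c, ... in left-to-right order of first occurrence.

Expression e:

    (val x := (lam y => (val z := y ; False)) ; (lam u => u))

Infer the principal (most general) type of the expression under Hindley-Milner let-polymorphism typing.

Answer: a -> a

Working:
y : a
let z : a
\y._ : a -> Bool
let x : forall. a -> Bool
u : b
\u._ : b -> b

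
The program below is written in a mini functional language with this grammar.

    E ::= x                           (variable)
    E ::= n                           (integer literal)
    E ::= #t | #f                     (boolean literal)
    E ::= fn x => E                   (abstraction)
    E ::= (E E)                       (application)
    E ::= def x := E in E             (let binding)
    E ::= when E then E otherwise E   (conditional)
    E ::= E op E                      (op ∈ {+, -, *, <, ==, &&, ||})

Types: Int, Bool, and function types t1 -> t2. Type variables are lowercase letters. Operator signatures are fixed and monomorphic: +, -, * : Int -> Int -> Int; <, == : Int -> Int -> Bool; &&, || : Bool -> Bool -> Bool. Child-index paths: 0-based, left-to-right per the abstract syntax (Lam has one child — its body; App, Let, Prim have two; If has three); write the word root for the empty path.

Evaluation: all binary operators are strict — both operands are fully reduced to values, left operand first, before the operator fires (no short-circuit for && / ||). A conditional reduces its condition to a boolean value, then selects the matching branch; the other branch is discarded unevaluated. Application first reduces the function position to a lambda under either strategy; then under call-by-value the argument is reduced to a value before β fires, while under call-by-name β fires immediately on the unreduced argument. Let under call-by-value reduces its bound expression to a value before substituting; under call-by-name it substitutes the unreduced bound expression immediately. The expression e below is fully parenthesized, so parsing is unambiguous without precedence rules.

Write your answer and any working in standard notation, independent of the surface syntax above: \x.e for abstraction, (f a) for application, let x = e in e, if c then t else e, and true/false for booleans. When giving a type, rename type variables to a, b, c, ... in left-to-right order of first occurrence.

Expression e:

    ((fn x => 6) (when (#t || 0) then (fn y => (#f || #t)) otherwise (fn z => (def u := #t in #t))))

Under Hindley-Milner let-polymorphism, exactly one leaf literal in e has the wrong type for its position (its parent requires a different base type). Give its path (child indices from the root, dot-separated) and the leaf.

Answer: 1.0.1 : 0

Derivation:
\x._ : a -> Int
  unify Bool ~ Bool
  unify Int ~ Bool
  FAIL: mismatch Int ~ Bool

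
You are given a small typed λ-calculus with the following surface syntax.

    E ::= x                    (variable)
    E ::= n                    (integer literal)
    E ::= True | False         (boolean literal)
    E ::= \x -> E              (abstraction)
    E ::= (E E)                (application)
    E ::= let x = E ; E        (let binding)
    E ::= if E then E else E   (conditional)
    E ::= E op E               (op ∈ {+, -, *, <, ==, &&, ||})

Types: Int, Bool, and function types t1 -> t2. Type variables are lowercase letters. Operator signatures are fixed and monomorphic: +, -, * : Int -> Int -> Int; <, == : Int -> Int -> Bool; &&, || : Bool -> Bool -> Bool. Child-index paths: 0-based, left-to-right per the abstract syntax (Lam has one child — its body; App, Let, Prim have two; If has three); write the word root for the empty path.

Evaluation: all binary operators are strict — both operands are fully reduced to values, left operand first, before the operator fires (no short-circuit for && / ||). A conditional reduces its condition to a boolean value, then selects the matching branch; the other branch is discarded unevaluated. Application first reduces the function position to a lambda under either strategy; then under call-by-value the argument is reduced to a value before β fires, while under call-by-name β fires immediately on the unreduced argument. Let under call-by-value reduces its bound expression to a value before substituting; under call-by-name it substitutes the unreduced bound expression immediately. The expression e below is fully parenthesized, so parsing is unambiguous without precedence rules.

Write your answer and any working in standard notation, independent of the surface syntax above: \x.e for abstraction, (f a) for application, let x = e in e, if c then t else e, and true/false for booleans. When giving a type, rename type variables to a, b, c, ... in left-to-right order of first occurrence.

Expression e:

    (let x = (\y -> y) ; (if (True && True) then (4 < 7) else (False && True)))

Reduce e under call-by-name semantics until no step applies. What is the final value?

Working:
step 0: (let x = (\y.y) in (if (true && true) then (4 < 7) else (false && true)))
step 1: [let@root] (if (true && true) then (4 < 7) else (false && true))
step 2: [delta@0] (if true then (4 < 7) else (false && true))
step 3: [if@root] (4 < 7)
step 4: [delta@root] true

Answer: true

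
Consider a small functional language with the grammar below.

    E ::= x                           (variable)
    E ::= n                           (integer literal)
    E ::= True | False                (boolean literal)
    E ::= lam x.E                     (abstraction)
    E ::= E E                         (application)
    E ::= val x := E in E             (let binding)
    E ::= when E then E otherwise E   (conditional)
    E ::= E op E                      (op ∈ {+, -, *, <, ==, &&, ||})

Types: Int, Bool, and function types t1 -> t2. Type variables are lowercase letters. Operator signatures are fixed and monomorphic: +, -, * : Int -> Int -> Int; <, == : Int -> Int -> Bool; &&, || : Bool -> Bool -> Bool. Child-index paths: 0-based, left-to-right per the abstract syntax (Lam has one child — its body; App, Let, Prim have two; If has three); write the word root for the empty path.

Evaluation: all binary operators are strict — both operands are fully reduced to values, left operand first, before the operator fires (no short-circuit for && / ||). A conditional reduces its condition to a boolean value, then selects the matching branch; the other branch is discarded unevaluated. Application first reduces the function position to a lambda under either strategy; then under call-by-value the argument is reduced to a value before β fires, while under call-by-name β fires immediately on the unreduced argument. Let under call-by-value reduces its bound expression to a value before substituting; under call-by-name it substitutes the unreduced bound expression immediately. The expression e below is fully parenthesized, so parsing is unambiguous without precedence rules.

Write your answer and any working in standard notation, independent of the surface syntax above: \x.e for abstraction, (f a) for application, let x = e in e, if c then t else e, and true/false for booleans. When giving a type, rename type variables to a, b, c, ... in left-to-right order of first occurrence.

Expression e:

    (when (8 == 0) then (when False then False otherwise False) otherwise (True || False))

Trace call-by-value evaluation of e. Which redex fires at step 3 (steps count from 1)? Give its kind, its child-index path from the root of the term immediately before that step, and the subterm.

Answer: delta at root : (true || false)

Working:
step 0: (if (8 == 0) then (if false then false else false) else (true || false))
step 1: [delta@0] (if false then (if false then false else false) else (true || false))
step 2: [if@root] (true || false)
step 3: [delta@root] true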